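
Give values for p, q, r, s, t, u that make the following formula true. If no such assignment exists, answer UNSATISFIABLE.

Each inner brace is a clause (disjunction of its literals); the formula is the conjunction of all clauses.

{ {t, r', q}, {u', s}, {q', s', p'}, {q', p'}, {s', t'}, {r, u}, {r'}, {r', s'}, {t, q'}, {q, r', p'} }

The clause (r') is unit, so r = 0.
The clause (u) is unit, so u = 1.
The clause (s) is unit, so s = 1.
The clause (t') is unit, so t = 0.
The clause (q') is unit, so q = 0.
All clauses hold; p can take either value.

p ↦ 1, q ↦ 0, r ↦ 0, s ↦ 1, t ↦ 0, u ↦ 1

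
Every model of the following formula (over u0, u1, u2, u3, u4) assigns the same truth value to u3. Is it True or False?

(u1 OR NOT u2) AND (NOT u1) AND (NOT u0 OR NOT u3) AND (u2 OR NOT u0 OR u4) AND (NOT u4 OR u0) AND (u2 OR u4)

Suppose u3 = true.
The clause (NOT u1) is unit, so u1 = false.
The clause (NOT u2) is unit, so u2 = false.
The clause (NOT u0) is unit, so u0 = false.
The clause (NOT u4) is unit, so u4 = false.
That conflicts with the unit clause (u4).
So every satisfying assignment has u3 = False.

False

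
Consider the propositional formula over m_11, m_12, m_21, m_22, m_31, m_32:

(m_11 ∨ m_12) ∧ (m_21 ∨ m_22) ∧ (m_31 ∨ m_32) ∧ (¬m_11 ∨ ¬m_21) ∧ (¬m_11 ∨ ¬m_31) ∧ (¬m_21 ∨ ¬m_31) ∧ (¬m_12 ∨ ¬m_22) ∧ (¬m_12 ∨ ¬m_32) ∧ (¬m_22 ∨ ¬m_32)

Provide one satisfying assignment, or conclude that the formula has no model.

UNSATISFIABLE

Suppose m_11 = True.
Unit clause (¬m_21) forces m_21 = False.
Unit clause (m_22) forces m_22 = True.
Unit clause (¬m_31) forces m_31 = False.
Unit clause (m_32) forces m_32 = True.
Now (¬m_32) is unsatisfied and unit — conflict.
Backtrack on m_11: now try m_11 = False.
Unit clause (m_12) forces m_12 = True.
Unit clause (¬m_22) forces m_22 = False.
Unit clause (m_21) forces m_21 = True.
Unit clause (¬m_31) forces m_31 = False.
Unit clause (m_32) forces m_32 = True.
Now (¬m_32) is unsatisfied and unit — conflict.
Either choice for m_11 ends in contradiction.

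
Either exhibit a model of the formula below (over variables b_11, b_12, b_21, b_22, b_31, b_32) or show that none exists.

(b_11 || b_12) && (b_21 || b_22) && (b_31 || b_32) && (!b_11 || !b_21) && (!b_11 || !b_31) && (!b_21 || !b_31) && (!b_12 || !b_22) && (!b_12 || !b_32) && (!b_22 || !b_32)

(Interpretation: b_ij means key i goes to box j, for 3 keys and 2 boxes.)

Try b_11 = true.
Unit clause (!b_21) forces b_21 = false.
Unit clause (b_22) forces b_22 = true.
Unit clause (!b_31) forces b_31 = false.
Unit clause (b_32) forces b_32 = true.
But (!b_32) is also a unit clause — contradiction.
So b_11 must be the other value — set b_11 = false.
Unit clause (b_12) forces b_12 = true.
Unit clause (!b_22) forces b_22 = false.
Unit clause (b_21) forces b_21 = true.
Unit clause (!b_31) forces b_31 = false.
Unit clause (b_32) forces b_32 = true.
But (!b_32) is also a unit clause — contradiction.
Either choice for b_11 ends in contradiction.

UNSATISFIABLE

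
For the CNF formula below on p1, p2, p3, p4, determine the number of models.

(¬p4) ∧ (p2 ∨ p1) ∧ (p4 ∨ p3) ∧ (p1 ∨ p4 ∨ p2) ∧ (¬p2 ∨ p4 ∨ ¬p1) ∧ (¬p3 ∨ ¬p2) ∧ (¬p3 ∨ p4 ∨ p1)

1

There are 2^4 = 16 truth assignments over (p1, p2, p3, p4).
Check each against the 7 clauses (columns in the order p1, p2, p3, p4):
  F F F F  ✗ fails (p2 ∨ p1)
  F F F T  ✗ fails (¬p4)
  F F T F  ✗ fails (p2 ∨ p1)
  F F T T  ✗ fails (¬p4)
  F T F F  ✗ fails (p4 ∨ p3)
  F T F T  ✗ fails (¬p4)
  F T T F  ✗ fails (¬p3 ∨ ¬p2)
  F T T T  ✗ fails (¬p4)
  T F F F  ✗ fails (p4 ∨ p3)
  T F F T  ✗ fails (¬p4)
  T F T F  ✓ satisfies all
  T F T T  ✗ fails (¬p4)
  T T F F  ✗ fails (p4 ∨ p3)
  T T F T  ✗ fails (¬p4)
  T T T F  ✗ fails (¬p2 ∨ p4 ∨ ¬p1)
  T T T T  ✗ fails (¬p4)
1 of the 16 rows is a model.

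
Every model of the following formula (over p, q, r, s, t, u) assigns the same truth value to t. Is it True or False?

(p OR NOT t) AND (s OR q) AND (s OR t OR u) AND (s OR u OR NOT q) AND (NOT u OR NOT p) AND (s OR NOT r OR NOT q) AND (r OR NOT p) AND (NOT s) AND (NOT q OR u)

Suppose t = true.
Unit clause (p) forces p = true.
Unit clause (NOT u) forces u = false.
Unit clause (r) forces r = true.
Unit clause (NOT s) forces s = false.
Unit clause (q) forces q = true.
But (NOT q) is also a unit clause — contradiction.
So every satisfying assignment has t = False.

False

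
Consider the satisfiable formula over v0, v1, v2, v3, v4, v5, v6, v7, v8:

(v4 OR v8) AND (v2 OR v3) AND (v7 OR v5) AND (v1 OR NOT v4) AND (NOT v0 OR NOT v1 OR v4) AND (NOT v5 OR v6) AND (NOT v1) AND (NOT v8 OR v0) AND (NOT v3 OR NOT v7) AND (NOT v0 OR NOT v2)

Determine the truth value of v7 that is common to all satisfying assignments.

Suppose v7 = true.
(NOT v1) alone gives v1 = false.
(NOT v4) alone gives v4 = false.
(v8) alone gives v8 = true.
(v0) alone gives v0 = true.
(NOT v3) alone gives v3 = false.
(v2) alone gives v2 = true.
But (NOT v2) is also a unit clause — contradiction.
So every satisfying assignment has v7 = False.

False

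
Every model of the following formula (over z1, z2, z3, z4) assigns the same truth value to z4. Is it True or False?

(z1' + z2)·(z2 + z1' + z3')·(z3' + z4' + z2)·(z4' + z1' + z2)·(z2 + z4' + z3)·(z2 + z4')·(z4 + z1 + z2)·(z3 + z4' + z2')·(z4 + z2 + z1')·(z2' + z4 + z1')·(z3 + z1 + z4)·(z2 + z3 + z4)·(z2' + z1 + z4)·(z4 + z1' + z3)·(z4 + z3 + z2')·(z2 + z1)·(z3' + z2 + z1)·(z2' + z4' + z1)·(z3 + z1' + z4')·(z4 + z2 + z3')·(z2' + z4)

Suppose z4 = 0.
Unit clause (z2') forces z2 = 0.
Unit clause (z1') forces z1 = 0.
Now (z1) is unsatisfied and unit — conflict.
So every satisfying assignment has z4 = True.

True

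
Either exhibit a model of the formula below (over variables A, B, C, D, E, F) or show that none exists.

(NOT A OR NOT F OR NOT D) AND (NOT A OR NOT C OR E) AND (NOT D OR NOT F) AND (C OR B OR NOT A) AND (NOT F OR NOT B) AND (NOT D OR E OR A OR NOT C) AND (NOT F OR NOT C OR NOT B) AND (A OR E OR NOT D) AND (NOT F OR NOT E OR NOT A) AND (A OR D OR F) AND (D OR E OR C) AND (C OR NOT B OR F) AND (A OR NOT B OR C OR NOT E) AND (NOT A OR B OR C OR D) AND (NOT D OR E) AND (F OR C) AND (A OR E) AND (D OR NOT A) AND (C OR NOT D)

Try D = false.
(NOT A) alone gives A = false.
(F) alone gives F = true.
(NOT B) alone gives B = false.
(E) alone gives E = true.
No clause remains; C is free.

A ↦ false; B ↦ false; C ↦ false; D ↦ false; E ↦ true; F ↦ true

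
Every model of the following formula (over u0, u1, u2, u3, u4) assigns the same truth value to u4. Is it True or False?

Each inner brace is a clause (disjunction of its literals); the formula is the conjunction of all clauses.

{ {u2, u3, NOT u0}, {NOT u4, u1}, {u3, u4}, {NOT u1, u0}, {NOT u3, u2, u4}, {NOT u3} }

Suppose u4 = false.
(u3) alone gives u3 = true.
Now (NOT u3) is unsatisfied and unit — conflict.
So every satisfying assignment has u4 = True.

True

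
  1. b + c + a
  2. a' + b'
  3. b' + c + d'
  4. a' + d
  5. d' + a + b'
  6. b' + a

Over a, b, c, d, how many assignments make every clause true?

4

There are 2^4 = 16 truth assignments over (a, b, c, d).
Check each against the 6 clauses (columns in the order a, b, c, d):
  F F F F  ✗ fails (b + c + a)
  F F F T  ✗ fails (b + c + a)
  F F T F  ✓ satisfies all
  F F T T  ✓ satisfies all
  F T F F  ✗ fails (b' + a)
  F T F T  ✗ fails (b' + c + d')
  F T T F  ✗ fails (b' + a)
  F T T T  ✗ fails (d' + a + b')
  T F F F  ✗ fails (a' + d)
  T F F T  ✓ satisfies all
  T F T F  ✗ fails (a' + d)
  T F T T  ✓ satisfies all
  T T F F  ✗ fails (a' + b')
  T T F T  ✗ fails (a' + b')
  T T T F  ✗ fails (a' + b')
  T T T T  ✗ fails (a' + b')
4 of the 16 rows are models.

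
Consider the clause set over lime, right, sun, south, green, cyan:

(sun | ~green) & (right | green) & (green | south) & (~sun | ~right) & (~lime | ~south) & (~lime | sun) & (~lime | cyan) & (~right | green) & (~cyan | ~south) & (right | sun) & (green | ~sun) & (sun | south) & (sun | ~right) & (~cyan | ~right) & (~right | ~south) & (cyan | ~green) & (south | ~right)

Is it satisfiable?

Try sun = 1.
From the singleton clause (~right), right = 0.
From the singleton clause (green), green = 1.
From the singleton clause (cyan), cyan = 1.
From the singleton clause (~south), south = 0.
No clause remains; lime is free.
A satisfying assignment: lime: 1,  right: 0,  sun: 1,  south: 0,  green: 1,  cyan: 1.

Satisfiable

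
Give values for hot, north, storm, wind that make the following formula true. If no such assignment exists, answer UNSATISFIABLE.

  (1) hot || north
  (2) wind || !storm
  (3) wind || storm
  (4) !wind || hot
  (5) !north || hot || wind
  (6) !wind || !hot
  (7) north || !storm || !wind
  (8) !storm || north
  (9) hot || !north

UNSATISFIABLE

Branch on hot: set hot = true.
(!wind) alone gives wind = false.
(!storm) alone gives storm = false.
Now (storm) is unsatisfied and unit — conflict.
That branch fails; take hot = false instead.
(north) alone gives north = true.
Now (!north) is unsatisfied and unit — conflict.
Neither hot = true nor hot = false works.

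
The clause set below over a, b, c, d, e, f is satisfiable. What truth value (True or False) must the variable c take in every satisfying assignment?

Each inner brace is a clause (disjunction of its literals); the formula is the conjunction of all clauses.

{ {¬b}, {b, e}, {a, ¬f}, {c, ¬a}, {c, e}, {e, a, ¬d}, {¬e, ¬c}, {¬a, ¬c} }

Suppose c = True.
(¬b) alone gives b = False.
(e) alone gives e = True.
But (¬e) is also a unit clause — contradiction.
So every satisfying assignment has c = False.

False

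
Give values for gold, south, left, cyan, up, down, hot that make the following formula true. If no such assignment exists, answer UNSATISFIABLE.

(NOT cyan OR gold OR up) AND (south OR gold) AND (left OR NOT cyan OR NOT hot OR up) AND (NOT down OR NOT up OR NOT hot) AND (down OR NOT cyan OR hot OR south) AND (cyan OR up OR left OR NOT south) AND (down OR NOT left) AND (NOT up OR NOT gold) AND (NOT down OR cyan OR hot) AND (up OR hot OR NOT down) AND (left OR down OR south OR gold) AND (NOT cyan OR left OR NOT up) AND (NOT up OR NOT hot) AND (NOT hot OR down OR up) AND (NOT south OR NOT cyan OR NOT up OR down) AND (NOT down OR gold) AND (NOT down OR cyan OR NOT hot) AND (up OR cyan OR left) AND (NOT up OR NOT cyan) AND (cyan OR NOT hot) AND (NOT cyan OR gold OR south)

Try south = false.
(gold) alone gives gold = true.
(NOT up) alone gives up = false.
Try down = true.
(hot) alone gives hot = true.
(cyan) alone gives cyan = true.
(left) alone gives left = true.
All clauses are satisfied.

gold ↦ true; south ↦ false; left ↦ true; cyan ↦ true; up ↦ false; down ↦ true; hot ↦ true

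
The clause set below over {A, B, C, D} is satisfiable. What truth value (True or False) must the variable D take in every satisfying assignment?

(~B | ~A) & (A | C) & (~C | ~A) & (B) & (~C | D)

Suppose D = 0.
(B) alone gives B = 1.
(~A) alone gives A = 0.
(C) alone gives C = 1.
That conflicts with the unit clause (~C).
So every satisfying assignment has D = True.

True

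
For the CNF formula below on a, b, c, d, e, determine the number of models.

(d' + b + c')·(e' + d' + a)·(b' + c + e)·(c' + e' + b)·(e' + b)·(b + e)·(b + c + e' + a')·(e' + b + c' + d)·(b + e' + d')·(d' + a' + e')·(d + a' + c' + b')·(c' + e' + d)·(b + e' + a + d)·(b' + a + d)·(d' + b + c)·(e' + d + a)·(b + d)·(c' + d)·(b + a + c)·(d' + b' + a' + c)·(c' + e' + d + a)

3

There are 2^5 = 32 truth assignments over (a, b, c, d, e).
Split on d. With d = 1, the clauses containing d are satisfied and d' drops from the rest; 2 of the 2^4 = 16 assignments to the other variables satisfy what remains.
With d = 0, by the same count on the reduced clause set, 1 assignment works.
(One model: a=F, b=T, c=T, d=T, e=F.)
Total: 2 + 1 = 3.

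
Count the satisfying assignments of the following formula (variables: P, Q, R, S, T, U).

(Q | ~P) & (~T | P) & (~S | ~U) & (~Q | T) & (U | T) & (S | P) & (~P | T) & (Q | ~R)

There are 2^6 = 64 truth assignments over (P, Q, R, S, T, U).
Split on S. With S = 1, the clauses containing S are satisfied and ~S drops from the rest; 2 of the 2^5 = 32 assignments to the other variables satisfy what remains.
With S = 0, by the same count on the reduced clause set, 4 assignments work.
(One model: P=T, Q=T, R=F, S=F, T=T, U=F.)
Total: 2 + 4 = 6.

6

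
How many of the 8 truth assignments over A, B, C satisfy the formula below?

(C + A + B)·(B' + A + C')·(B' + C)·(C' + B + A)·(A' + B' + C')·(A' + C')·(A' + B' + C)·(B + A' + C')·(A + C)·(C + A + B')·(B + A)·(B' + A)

1

There are 2^3 = 8 truth assignments over (A, B, C).
Split on A. With A = 1, the clauses containing A are satisfied and A' drops from the rest; 1 of the 2^2 = 4 assignments to the other variables satisfy what remains.
With A = 0, by the same count on the reduced clause set, 0 assignments work.
(One model: A=T, B=F, C=F.)
Total: 1 + 0 = 1.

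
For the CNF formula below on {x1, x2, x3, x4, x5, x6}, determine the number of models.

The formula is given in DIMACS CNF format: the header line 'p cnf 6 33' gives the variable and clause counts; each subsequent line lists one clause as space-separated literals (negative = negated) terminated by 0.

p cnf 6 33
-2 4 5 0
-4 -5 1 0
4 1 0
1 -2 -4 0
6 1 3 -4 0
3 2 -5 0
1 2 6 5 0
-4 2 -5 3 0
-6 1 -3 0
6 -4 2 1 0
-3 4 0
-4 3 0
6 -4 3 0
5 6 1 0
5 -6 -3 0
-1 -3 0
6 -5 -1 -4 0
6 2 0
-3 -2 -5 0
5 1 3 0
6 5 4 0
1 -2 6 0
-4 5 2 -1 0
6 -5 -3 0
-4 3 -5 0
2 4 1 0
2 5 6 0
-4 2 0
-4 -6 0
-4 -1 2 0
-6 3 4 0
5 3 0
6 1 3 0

There are 2^6 = 64 truth assignments over (x1, x2, x3, x4, x5, x6).
Split on x1. With x1 = True, the clauses containing x1 are satisfied and ¬x1 drops from the rest; 1 of the 2^5 = 32 assignments to the other variables satisfy what remains.
With x1 = False, by the same count on the reduced clause set, 0 assignments work.
(One model: x1=T, x2=T, x3=F, x4=F, x5=T, x6=F.)
Total: 1 + 0 = 1.

1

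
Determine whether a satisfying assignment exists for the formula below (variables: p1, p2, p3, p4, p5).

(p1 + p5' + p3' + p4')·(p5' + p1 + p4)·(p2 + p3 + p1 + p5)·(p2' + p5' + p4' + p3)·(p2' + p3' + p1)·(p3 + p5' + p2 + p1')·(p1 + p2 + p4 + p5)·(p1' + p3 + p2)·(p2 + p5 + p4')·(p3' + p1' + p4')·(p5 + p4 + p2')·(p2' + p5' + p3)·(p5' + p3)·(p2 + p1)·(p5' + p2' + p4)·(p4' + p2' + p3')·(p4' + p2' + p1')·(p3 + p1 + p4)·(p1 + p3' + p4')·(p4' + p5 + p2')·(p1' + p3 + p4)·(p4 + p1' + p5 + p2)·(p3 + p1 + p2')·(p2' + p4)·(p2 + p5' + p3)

Satisfiable

Try p5 = 1.
The clause (p3) is unit, so p3 = 1.
Try p1 = 1.
The clause (p4') is unit, so p4 = 0.
The clause (p2') is unit, so p2 = 0.
This assignment satisfies each clause.
A satisfying assignment: p1=1; p2=0; p3=1; p4=0; p5=1.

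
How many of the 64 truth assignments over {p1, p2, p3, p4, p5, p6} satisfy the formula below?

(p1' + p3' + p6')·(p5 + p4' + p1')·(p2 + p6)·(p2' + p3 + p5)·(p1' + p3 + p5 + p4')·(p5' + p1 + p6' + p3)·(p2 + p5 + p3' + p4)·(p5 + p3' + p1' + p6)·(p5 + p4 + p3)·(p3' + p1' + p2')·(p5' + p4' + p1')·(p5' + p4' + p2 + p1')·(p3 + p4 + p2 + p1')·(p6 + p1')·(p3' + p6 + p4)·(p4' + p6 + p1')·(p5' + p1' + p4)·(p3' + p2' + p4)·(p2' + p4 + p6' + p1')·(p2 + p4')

There are 2^6 = 64 truth assignments over (p1, p2, p3, p4, p5, p6).
Split on p2. With p2 = 1, the clauses containing p2 are satisfied and p2' drops from the rest; 6 of the 2^5 = 32 assignments to the other variables satisfy what remains.
With p2 = 0, by the same count on the reduced clause set, 1 assignment works.
(One model: p1=F, p2=F, p3=T, p4=F, p5=T, p6=T.)
Total: 6 + 1 = 7.

7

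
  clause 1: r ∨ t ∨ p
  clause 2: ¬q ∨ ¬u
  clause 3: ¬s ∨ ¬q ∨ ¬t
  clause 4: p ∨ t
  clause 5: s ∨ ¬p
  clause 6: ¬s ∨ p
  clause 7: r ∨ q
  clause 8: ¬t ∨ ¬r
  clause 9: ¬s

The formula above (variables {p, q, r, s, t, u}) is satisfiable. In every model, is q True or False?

True

Suppose q = False.
From the singleton clause (r), r = True.
From the singleton clause (¬t), t = False.
From the singleton clause (p), p = True.
From the singleton clause (s), s = True.
Now (¬s) is unsatisfied and unit — conflict.
So every satisfying assignment has q = True.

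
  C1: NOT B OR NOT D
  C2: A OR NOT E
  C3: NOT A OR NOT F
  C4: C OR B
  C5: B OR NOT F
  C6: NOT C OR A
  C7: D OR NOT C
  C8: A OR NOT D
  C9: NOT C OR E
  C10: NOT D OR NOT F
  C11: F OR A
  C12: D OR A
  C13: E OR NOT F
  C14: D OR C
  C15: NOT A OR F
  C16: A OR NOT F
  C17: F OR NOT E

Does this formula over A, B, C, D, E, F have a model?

Unsatisfiable

Case B = false:
The clause (C) is unit, so C = true.
The clause (NOT F) is unit, so F = false.
The clause (A) is unit, so A = true.
That conflicts with the unit clause (NOT A).
That branch fails; take B = true instead.
The clause (NOT D) is unit, so D = false.
The clause (NOT C) is unit, so C = false.
That conflicts with the unit clause (C).
Neither B = true nor B = false works.
No assignment satisfies every clause.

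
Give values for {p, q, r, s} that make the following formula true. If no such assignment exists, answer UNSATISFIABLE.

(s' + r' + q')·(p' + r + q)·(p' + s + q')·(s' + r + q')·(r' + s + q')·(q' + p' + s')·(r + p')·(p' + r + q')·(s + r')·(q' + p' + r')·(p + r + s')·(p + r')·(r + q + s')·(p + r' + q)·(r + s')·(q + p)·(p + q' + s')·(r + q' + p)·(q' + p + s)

Suppose r = 1.
The clause (s) is unit, so s = 1.
The clause (q') is unit, so q = 0.
The clause (p) is unit, so p = 1.
Every clause now holds.

p: 1,  q: 0,  r: 1,  s: 1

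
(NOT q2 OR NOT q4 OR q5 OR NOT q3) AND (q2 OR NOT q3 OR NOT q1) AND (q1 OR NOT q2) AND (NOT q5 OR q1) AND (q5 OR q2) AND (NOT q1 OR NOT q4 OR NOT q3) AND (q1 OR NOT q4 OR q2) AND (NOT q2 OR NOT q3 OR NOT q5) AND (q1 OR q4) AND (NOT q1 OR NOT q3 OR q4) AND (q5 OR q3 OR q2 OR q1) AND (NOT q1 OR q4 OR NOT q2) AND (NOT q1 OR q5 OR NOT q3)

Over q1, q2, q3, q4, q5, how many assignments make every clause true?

There are 2^5 = 32 truth assignments over (q1, q2, q3, q4, q5).
Split on q5. With q5 = true, the clauses containing q5 are satisfied and NOT q5 drops from the rest; 3 of the 2^4 = 16 assignments to the other variables satisfy what remains.
With q5 = false, by the same count on the reduced clause set, 1 assignment works.
Total: 3 + 1 = 4.

4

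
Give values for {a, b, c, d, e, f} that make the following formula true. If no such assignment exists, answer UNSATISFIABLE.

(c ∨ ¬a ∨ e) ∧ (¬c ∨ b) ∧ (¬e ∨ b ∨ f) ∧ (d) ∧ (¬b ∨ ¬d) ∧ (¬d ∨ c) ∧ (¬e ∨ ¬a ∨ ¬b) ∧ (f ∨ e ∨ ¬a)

UNSATISFIABLE

Unit clause (d) forces d = True.
Unit clause (¬b) forces b = False.
Unit clause (¬c) forces c = False.
Now (c) is unsatisfied and unit — conflict.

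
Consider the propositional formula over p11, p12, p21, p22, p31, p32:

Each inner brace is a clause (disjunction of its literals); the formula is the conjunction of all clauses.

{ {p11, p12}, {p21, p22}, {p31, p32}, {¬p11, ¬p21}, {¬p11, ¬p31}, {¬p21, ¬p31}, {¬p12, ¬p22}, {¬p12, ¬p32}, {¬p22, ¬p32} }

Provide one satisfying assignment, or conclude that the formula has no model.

Branch on p11: set p11 = True.
The clause (¬p21) is unit, so p21 = False.
The clause (p22) is unit, so p22 = True.
The clause (¬p31) is unit, so p31 = False.
The clause (p32) is unit, so p32 = True.
But (¬p32) is also a unit clause — contradiction.
Backtrack on p11: now try p11 = False.
The clause (p12) is unit, so p12 = True.
The clause (¬p22) is unit, so p22 = False.
The clause (p21) is unit, so p21 = True.
The clause (¬p31) is unit, so p31 = False.
The clause (p32) is unit, so p32 = True.
But (¬p32) is also a unit clause — contradiction.
Neither p11 = True nor p11 = False works.

UNSATISFIABLE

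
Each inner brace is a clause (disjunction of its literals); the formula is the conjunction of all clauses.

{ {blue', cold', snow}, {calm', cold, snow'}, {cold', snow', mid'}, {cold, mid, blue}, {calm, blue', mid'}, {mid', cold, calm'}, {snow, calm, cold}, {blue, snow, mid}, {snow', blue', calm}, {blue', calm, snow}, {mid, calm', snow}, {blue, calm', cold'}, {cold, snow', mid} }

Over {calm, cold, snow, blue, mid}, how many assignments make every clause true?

There are 2^5 = 32 truth assignments over (calm, cold, snow, blue, mid).
Split on calm. With calm = 1, the clauses containing calm are satisfied and calm' drops from the rest; 1 of the 2^4 = 16 assignments to the other variables satisfy what remains.
With calm = 0, by the same count on the reduced clause set, 3 assignments work.
Total: 1 + 3 = 4.

4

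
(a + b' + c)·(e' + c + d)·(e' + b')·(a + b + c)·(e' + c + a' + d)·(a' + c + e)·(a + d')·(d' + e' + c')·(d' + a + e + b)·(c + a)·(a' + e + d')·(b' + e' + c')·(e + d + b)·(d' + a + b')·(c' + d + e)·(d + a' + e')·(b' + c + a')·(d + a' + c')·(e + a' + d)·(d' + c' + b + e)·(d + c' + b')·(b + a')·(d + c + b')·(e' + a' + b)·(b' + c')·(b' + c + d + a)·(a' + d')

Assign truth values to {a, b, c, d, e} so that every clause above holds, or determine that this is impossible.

Suppose e = 1.
(b') alone gives b = 0.
(a') alone gives a = 0.
(c) alone gives c = 1.
(d') alone gives d = 0.
Every clause now holds.

a: 0; b: 0; c: 1; d: 0; e: 1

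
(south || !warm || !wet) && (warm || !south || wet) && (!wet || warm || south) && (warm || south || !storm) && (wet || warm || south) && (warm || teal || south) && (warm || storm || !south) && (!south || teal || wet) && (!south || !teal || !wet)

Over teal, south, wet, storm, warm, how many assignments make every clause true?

9

There are 2^5 = 32 truth assignments over (teal, south, wet, storm, warm).
Split on warm. With warm = true, the clauses containing warm are satisfied and !warm drops from the rest; 8 of the 2^4 = 16 assignments to the other variables satisfy what remains.
With warm = false, by the same count on the reduced clause set, 1 assignment works.
Total: 8 + 1 = 9.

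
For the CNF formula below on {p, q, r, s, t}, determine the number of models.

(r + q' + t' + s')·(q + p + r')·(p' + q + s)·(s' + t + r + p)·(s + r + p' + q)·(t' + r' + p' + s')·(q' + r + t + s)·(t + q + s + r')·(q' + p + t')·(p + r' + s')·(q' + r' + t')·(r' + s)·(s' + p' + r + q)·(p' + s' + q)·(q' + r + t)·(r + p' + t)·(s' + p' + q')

4

There are 2^5 = 32 truth assignments over (p, q, r, s, t).
Split on r. With r = 1, the clauses containing r are satisfied and r' drops from the rest; 0 of the 2^4 = 16 assignments to the other variables satisfy what remains.
With r = 0, by the same count on the reduced clause set, 4 assignments work.
(One model: p=F, q=F, r=F, s=F, t=F.)
Total: 0 + 4 = 4.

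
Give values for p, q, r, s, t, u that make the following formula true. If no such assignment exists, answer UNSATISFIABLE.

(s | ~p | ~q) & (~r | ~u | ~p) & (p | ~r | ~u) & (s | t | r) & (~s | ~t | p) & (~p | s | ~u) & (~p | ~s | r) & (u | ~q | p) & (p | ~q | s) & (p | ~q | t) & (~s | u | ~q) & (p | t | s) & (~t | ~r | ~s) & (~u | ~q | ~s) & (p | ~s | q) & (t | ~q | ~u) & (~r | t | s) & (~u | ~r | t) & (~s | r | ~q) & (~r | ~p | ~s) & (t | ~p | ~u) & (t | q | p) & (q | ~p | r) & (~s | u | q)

Suppose s = 0.
Suppose p = 1.
From the singleton clause (~q), q = 0.
From the singleton clause (~u), u = 0.
From the singleton clause (r), r = 1.
From the singleton clause (t), t = 1.
Every clause now holds.

p: 1, q: 0, r: 1, s: 0, t: 1, u: 0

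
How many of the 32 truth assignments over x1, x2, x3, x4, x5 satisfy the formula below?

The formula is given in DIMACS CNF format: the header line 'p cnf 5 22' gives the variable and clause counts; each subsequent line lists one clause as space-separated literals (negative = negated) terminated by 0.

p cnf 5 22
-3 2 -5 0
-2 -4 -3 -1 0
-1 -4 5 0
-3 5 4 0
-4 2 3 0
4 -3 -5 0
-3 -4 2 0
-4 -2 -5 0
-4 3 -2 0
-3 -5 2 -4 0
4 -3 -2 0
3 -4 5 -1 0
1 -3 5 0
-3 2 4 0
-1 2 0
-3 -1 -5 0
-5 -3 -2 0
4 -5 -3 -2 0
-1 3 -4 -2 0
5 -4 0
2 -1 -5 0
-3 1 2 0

There are 2^5 = 32 truth assignments over (x1, x2, x3, x4, x5).
Split on x4. With x4 = True, the clauses containing x4 are satisfied and ¬x4 drops from the rest; 0 of the 2^4 = 16 assignments to the other variables satisfy what remains.
With x4 = False, by the same count on the reduced clause set, 6 assignments work.
(One model: x1=F, x2=F, x3=F, x4=F, x5=F.)
Total: 0 + 6 = 6.

6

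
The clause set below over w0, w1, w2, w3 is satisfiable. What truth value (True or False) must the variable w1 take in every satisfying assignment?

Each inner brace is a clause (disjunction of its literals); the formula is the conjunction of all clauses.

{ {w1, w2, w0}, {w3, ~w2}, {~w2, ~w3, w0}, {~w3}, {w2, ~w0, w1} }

True

Suppose w1 = 0.
The clause (~w3) is unit, so w3 = 0.
The clause (~w2) is unit, so w2 = 0.
The clause (w0) is unit, so w0 = 1.
That conflicts with the unit clause (~w0).
So every satisfying assignment has w1 = True.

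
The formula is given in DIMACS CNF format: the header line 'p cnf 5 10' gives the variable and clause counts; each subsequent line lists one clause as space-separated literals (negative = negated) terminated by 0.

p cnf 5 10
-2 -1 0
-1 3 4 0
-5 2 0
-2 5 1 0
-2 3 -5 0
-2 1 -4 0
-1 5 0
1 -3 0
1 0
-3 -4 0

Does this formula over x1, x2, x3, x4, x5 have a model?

No

Unit clause (x1) forces x1 = True.
Unit clause (¬x2) forces x2 = False.
Unit clause (¬x5) forces x5 = False.
That conflicts with the unit clause (x5).
No assignment satisfies every clause.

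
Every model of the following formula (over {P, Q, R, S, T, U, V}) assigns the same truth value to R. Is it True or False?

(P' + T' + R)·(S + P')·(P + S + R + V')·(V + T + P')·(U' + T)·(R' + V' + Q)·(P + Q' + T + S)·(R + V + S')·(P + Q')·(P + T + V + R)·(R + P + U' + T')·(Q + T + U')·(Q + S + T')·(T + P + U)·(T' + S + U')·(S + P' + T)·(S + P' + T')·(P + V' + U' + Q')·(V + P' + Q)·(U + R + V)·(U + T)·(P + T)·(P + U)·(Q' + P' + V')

True

Suppose R = 0.
Case P = 0:
Unit clause (Q') forces Q = 0.
Unit clause (T) forces T = 1.
Unit clause (U') forces U = 0.
That conflicts with the unit clause (U).
So P must be the other value — set P = 1.
Unit clause (T') forces T = 0.
Unit clause (S) forces S = 1.
Unit clause (V) forces V = 1.
Unit clause (U') forces U = 0.
That conflicts with the unit clause (U).
Both values of P lead to a conflict.
So every satisfying assignment has R = True.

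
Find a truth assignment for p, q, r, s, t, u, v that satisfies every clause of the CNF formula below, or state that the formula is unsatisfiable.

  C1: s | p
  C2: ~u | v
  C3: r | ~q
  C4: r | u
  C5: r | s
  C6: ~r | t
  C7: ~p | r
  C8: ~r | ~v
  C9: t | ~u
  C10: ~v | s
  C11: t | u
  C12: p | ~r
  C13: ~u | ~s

p ↦ 1,  q ↦ 1,  r ↦ 1,  s ↦ 0,  t ↦ 1,  u ↦ 0,  v ↦ 0

Try s = 0.
(p) alone gives p = 1.
(r) alone gives r = 1.
(t) alone gives t = 1.
(~v) alone gives v = 0.
(~u) alone gives u = 0.
All clauses hold; q can take either value.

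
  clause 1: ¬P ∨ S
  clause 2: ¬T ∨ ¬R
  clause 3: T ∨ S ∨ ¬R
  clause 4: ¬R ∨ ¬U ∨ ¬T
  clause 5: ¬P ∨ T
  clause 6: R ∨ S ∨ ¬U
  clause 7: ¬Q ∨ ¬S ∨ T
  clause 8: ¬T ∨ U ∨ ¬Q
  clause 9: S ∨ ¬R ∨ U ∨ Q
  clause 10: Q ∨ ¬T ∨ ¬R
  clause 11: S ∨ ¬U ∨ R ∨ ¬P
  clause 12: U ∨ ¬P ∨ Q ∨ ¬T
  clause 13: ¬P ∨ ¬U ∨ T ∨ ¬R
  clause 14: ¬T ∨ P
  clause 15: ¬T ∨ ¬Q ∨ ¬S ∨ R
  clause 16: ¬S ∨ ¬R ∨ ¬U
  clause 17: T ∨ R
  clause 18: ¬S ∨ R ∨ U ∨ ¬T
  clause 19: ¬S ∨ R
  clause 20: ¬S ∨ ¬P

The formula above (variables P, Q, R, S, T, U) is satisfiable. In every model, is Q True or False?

False

Suppose Q = True.
Case P = False:
(¬T) alone gives T = False.
(¬S) alone gives S = False.
(¬R) alone gives R = False.
That conflicts with the unit clause (R).
Undo P and try P = True.
(S) alone gives S = True.
That conflicts with the unit clause (¬S).
Neither P = True nor P = False works.
So every satisfying assignment has Q = False.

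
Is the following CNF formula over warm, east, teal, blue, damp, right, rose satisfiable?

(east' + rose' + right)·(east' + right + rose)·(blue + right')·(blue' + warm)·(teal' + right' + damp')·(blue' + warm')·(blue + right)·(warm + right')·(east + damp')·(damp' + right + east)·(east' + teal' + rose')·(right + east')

No, unsatisfiable

Try blue = 1.
(warm) alone gives warm = 1.
That conflicts with the unit clause (warm').
Undo blue and try blue = 0.
(right') alone gives right = 0.
That conflicts with the unit clause (right).
Either choice for blue ends in contradiction.
No assignment satisfies every clause.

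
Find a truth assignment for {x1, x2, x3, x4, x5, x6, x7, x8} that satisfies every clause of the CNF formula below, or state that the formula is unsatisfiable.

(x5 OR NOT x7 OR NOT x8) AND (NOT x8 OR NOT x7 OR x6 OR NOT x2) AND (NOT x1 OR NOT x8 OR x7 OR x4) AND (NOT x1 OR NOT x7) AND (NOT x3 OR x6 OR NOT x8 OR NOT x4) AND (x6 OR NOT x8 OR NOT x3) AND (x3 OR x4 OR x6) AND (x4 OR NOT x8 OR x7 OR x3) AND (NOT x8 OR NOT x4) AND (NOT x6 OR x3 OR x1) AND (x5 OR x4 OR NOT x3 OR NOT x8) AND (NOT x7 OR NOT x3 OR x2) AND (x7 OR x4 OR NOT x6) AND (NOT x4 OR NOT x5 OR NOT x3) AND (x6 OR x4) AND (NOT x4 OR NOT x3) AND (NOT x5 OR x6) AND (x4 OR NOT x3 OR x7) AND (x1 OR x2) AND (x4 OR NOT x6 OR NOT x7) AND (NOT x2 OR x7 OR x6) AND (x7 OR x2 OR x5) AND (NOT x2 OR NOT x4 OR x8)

Try x1 = true.
The clause (NOT x7) is unit, so x7 = false.
Try x8 = false.
Try x4 = true.
The clause (NOT x3) is unit, so x3 = false.
The clause (NOT x2) is unit, so x2 = false.
The clause (x5) is unit, so x5 = true.
The clause (x6) is unit, so x6 = true.
Every clause now holds.

x1: true, x2: false, x3: false, x4: true, x5: true, x6: true, x7: false, x8: false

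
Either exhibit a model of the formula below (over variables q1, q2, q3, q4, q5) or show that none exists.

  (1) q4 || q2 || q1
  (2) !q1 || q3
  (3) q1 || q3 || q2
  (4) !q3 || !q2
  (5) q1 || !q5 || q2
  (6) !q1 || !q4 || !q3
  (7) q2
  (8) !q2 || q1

UNSATISFIABLE

From the singleton clause (q2), q2 = true.
From the singleton clause (!q3), q3 = false.
From the singleton clause (!q1), q1 = false.
Now (q1) is unsatisfied and unit — conflict.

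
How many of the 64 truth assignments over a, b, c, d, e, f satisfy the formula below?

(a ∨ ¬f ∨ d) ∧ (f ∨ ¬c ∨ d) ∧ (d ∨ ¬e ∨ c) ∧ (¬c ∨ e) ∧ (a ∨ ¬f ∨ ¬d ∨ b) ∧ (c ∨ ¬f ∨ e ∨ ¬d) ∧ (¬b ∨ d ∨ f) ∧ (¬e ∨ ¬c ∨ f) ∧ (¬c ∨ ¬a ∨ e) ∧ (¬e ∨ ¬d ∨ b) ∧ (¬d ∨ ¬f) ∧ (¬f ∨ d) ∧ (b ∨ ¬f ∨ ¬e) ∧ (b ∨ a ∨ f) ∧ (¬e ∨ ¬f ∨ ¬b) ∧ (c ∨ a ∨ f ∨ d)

6

There are 2^6 = 64 truth assignments over (a, b, c, d, e, f).
Split on f. With f = True, the clauses containing f are satisfied and ¬f drops from the rest; 0 of the 2^5 = 32 assignments to the other variables satisfy what remains.
With f = False, by the same count on the reduced clause set, 6 assignments work.
Total: 0 + 6 = 6.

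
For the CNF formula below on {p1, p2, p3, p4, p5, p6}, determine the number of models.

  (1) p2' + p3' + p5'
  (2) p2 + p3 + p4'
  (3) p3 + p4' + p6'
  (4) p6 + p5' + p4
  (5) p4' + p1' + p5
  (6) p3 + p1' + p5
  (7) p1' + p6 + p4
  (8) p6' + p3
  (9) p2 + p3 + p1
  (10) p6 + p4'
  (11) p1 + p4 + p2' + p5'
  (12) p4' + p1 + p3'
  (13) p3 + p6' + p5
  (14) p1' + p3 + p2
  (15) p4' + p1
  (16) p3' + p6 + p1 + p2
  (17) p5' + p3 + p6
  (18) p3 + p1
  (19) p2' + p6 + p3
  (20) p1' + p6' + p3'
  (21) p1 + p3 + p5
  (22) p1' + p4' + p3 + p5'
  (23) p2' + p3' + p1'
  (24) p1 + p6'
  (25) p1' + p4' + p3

1

There are 2^6 = 64 truth assignments over (p1, p2, p3, p4, p5, p6).
Split on p3. With p3 = 1, the clauses containing p3 are satisfied and p3' drops from the rest; 1 of the 2^5 = 32 assignments to the other variables satisfy what remains.
With p3 = 0, by the same count on the reduced clause set, 0 assignments work.
(One model: p1=F, p2=T, p3=T, p4=F, p5=F, p6=F.)
Total: 1 + 0 = 1.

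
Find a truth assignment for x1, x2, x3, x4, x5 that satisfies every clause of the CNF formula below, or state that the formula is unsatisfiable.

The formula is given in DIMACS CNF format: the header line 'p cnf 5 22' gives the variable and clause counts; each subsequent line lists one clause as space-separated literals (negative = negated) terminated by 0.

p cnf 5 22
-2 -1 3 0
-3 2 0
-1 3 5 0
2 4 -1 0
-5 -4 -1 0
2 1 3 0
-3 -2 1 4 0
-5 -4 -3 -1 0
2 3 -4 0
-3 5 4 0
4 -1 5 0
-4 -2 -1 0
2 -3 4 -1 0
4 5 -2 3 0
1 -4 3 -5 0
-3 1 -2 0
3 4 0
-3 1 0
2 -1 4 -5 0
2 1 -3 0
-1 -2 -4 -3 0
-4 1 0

x1: True, x2: True, x3: True, x4: False, x5: True

Case x3 = True:
The clause (x2) is unit, so x2 = True.
The clause (x1) is unit, so x1 = True.
The clause (¬x4) is unit, so x4 = False.
The clause (x5) is unit, so x5 = True.
This assignment satisfies each clause.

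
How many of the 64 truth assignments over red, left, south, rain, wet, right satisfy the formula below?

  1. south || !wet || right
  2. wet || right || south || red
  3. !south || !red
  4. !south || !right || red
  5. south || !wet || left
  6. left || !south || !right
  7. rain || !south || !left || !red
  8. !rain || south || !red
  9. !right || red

13

There are 2^6 = 64 truth assignments over (red, left, south, rain, wet, right).
Split on right. With right = true, the clauses containing right are satisfied and !right drops from the rest; 3 of the 2^5 = 32 assignments to the other variables satisfy what remains.
With right = false, by the same count on the reduced clause set, 10 assignments work.
Total: 3 + 10 = 13.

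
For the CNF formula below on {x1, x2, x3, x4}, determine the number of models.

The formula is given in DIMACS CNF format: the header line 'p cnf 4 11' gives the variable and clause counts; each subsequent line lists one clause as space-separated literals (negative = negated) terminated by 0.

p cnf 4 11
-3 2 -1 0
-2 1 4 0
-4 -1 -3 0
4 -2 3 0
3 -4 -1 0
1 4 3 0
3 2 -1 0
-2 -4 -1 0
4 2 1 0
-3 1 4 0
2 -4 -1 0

There are 2^4 = 16 truth assignments over (x1, x2, x3, x4).
Split on x2. With x2 = True, the clauses containing x2 are satisfied and ¬x2 drops from the rest; 3 of the 2^3 = 8 assignments to the other variables satisfy what remains.
With x2 = False, by the same count on the reduced clause set, 2 assignments work.
(One model: x1=F, x2=F, x3=F, x4=T.)
Total: 3 + 2 = 5.

5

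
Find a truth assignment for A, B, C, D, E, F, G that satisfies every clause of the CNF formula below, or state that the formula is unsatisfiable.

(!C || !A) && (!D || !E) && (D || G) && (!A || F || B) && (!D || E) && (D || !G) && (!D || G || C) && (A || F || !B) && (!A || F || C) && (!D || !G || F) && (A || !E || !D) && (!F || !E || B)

UNSATISFIABLE

Try C = false.
Try D = false.
From the singleton clause (G), G = true.
Now (!G) is unsatisfied and unit — conflict.
Undo D and try D = true.
From the singleton clause (!E), E = false.
Now (E) is unsatisfied and unit — conflict.
Neither D = true nor D = false works.
Undo C and try C = true.
From the singleton clause (!A), A = false.
Try D = false.
From the singleton clause (G), G = true.
Now (!G) is unsatisfied and unit — conflict.
Undo D and try D = true.
From the singleton clause (!E), E = false.
Now (E) is unsatisfied and unit — conflict.
Neither D = true nor D = false works.
Neither C = true nor C = false works.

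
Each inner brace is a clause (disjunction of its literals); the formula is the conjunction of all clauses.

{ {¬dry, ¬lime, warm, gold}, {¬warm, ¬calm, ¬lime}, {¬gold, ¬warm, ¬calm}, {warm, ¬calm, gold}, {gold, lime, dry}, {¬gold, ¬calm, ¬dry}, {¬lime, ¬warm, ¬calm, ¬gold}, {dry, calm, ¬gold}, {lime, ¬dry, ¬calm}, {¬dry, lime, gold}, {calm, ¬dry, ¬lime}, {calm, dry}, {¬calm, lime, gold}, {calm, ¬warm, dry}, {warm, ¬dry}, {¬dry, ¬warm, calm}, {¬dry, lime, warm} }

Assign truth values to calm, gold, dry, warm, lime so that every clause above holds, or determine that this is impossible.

Suppose calm = True.
Suppose warm = False.
From the singleton clause (gold), gold = True.
From the singleton clause (¬dry), dry = False.
All clauses hold; lime can take either value.

calm=True; gold=True; dry=False; warm=False; lime=False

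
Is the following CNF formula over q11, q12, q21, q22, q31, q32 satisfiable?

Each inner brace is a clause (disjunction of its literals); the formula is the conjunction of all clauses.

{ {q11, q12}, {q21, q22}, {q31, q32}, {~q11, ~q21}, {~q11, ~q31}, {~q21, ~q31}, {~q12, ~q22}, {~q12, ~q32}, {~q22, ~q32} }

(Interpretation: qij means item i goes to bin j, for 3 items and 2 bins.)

No

Try q11 = 1.
(~q21) alone gives q21 = 0.
(q22) alone gives q22 = 1.
(~q31) alone gives q31 = 0.
(q32) alone gives q32 = 1.
That conflicts with the unit clause (~q32).
That branch fails; take q11 = 0 instead.
(q12) alone gives q12 = 1.
(~q22) alone gives q22 = 0.
(q21) alone gives q21 = 1.
(~q31) alone gives q31 = 0.
(q32) alone gives q32 = 1.
That conflicts with the unit clause (~q32).
Neither q11 = 1 nor q11 = 0 works.
No assignment satisfies every clause.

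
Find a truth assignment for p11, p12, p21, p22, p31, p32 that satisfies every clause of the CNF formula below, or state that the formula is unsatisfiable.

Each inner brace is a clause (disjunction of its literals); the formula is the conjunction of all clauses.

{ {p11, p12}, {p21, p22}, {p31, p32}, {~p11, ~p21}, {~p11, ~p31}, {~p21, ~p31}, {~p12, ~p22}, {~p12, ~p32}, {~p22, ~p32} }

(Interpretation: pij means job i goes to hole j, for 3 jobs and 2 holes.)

Branch on p11: set p11 = 1.
The clause (~p21) is unit, so p21 = 0.
The clause (p22) is unit, so p22 = 1.
The clause (~p31) is unit, so p31 = 0.
The clause (p32) is unit, so p32 = 1.
But (~p32) is also a unit clause — contradiction.
Undo p11 and try p11 = 0.
The clause (p12) is unit, so p12 = 1.
The clause (~p22) is unit, so p22 = 0.
The clause (p21) is unit, so p21 = 1.
The clause (~p31) is unit, so p31 = 0.
The clause (p32) is unit, so p32 = 1.
But (~p32) is also a unit clause — contradiction.
Neither p11 = 1 nor p11 = 0 works.

UNSATISFIABLE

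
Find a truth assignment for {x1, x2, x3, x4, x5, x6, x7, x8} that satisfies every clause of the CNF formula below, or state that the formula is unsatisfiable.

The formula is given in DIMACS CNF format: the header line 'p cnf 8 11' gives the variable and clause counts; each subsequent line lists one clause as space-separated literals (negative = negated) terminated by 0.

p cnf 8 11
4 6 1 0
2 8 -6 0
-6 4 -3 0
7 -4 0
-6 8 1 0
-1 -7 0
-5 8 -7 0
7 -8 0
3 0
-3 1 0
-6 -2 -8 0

x1=True,  x2=False,  x3=True,  x4=False,  x5=True,  x6=False,  x7=False,  x8=False

From the singleton clause (x3), x3 = True.
From the singleton clause (x1), x1 = True.
From the singleton clause (¬x7), x7 = False.
From the singleton clause (¬x4), x4 = False.
From the singleton clause (¬x6), x6 = False.
From the singleton clause (¬x8), x8 = False.
Every clause is now satisfied; x2, x5 are unconstrained.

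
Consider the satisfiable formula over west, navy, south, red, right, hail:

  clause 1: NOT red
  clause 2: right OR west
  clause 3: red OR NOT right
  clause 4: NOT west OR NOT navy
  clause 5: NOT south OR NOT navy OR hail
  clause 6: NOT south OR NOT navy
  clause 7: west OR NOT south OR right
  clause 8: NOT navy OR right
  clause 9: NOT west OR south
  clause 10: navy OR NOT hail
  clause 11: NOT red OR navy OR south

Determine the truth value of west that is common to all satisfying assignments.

True

Suppose west = false.
Unit clause (NOT red) forces red = false.
Unit clause (right) forces right = true.
Now (NOT right) is unsatisfied and unit — conflict.
So every satisfying assignment has west = True.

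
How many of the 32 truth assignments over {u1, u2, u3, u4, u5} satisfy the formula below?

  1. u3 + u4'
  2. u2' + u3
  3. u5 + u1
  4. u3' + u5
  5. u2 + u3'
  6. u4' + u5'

5

There are 2^5 = 32 truth assignments over (u1, u2, u3, u4, u5).
Split on u5. With u5 = 1, the clauses containing u5 are satisfied and u5' drops from the rest; 4 of the 2^4 = 16 assignments to the other variables satisfy what remains.
With u5 = 0, by the same count on the reduced clause set, 1 assignment works.
(One model: u1=F, u2=F, u3=F, u4=F, u5=T.)
Total: 4 + 1 = 5.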